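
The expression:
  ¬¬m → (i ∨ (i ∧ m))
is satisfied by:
  {i: True, m: False}
  {m: False, i: False}
  {m: True, i: True}


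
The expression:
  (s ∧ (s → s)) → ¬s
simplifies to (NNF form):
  ¬s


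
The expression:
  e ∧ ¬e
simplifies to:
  False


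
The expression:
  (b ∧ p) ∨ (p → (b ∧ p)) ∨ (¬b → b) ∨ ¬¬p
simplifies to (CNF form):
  True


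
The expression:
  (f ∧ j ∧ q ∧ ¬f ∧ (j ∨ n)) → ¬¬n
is always true.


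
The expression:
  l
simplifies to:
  l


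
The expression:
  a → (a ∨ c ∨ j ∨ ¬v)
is always true.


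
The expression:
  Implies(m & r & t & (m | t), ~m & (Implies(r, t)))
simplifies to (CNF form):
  ~m | ~r | ~t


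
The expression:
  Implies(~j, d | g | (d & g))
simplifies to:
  d | g | j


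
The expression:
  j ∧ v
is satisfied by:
  {j: True, v: True}


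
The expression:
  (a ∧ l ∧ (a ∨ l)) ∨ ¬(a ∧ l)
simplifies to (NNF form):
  True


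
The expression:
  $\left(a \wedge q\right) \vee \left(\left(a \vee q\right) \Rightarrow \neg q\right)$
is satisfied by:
  {a: True, q: False}
  {q: False, a: False}
  {q: True, a: True}


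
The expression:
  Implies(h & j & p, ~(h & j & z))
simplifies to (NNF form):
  ~h | ~j | ~p | ~z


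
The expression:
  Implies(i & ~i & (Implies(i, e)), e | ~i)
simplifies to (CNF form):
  True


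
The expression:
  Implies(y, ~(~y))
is always true.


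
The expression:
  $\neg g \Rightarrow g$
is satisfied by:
  {g: True}


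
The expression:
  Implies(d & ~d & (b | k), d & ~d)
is always true.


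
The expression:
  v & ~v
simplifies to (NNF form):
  False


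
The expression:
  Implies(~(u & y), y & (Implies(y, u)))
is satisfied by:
  {u: True, y: True}


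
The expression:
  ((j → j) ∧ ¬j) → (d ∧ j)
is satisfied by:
  {j: True}


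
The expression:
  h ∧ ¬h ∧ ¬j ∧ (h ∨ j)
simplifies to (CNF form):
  False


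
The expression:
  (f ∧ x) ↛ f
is never true.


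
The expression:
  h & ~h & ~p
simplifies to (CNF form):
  False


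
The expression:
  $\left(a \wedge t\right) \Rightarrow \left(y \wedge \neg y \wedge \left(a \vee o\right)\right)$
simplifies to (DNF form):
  $\neg a \vee \neg t$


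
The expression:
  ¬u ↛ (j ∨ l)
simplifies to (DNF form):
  ¬j ∧ ¬l ∧ ¬u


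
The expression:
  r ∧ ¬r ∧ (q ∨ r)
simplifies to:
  False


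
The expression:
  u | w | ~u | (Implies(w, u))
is always true.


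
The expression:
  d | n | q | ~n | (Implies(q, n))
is always true.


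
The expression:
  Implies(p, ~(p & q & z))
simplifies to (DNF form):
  ~p | ~q | ~z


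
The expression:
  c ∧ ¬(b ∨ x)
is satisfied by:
  {c: True, x: False, b: False}


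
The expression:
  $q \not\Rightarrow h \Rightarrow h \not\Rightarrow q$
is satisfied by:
  {h: True, q: False}
  {q: False, h: False}
  {q: True, h: True}


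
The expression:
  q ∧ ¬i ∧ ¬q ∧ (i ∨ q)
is never true.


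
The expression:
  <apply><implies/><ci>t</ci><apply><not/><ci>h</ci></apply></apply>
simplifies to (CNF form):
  <apply><or/><apply><not/><ci>h</ci></apply><apply><not/><ci>t</ci></apply></apply>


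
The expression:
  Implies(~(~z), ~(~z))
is always true.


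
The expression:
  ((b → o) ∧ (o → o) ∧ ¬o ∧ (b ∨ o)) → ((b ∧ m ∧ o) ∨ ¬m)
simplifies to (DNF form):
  True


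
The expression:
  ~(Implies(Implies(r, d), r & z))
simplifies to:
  ~r | (d & ~z)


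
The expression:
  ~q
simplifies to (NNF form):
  ~q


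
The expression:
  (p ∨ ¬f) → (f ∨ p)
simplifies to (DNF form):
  f ∨ p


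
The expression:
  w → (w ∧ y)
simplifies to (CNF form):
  y ∨ ¬w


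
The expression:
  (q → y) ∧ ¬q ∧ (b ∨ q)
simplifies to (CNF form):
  b ∧ ¬q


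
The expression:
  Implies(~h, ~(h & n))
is always true.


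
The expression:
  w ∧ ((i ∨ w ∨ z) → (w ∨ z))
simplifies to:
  w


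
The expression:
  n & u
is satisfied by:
  {u: True, n: True}


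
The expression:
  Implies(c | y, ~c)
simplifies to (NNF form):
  ~c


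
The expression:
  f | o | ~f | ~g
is always true.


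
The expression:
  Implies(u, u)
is always true.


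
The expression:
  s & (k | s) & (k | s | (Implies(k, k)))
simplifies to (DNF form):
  s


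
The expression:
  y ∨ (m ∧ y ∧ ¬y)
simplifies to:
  y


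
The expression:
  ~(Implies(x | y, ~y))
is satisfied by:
  {y: True}


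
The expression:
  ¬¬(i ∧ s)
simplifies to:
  i ∧ s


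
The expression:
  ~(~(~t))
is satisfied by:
  {t: False}


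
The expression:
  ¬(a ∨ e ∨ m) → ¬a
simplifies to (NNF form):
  True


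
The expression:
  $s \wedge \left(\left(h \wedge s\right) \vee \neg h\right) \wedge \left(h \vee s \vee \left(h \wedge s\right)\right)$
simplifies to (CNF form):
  $s$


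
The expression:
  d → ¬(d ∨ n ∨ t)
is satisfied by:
  {d: False}


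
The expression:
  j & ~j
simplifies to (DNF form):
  False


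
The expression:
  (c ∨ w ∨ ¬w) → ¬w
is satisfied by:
  {w: False}


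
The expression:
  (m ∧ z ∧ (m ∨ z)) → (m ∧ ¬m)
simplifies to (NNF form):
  ¬m ∨ ¬z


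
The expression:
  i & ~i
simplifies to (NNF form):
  False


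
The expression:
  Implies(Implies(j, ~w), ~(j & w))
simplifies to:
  True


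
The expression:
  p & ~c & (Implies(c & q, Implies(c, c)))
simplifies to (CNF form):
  p & ~c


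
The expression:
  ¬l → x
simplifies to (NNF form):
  l ∨ x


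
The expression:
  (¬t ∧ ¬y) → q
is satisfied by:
  {t: True, y: True, q: True}
  {t: True, y: True, q: False}
  {t: True, q: True, y: False}
  {t: True, q: False, y: False}
  {y: True, q: True, t: False}
  {y: True, q: False, t: False}
  {q: True, y: False, t: False}


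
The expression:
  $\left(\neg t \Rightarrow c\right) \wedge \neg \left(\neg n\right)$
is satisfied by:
  {t: True, c: True, n: True}
  {t: True, n: True, c: False}
  {c: True, n: True, t: False}


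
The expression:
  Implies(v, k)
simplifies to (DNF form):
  k | ~v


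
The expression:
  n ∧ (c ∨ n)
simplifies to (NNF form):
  n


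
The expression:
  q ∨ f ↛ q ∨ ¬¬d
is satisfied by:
  {d: True, q: True, f: True}
  {d: True, q: True, f: False}
  {d: True, f: True, q: False}
  {d: True, f: False, q: False}
  {q: True, f: True, d: False}
  {q: True, f: False, d: False}
  {f: True, q: False, d: False}


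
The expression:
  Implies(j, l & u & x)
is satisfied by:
  {x: True, l: True, u: True, j: False}
  {x: True, l: True, u: False, j: False}
  {x: True, u: True, l: False, j: False}
  {x: True, u: False, l: False, j: False}
  {l: True, u: True, x: False, j: False}
  {l: True, u: False, x: False, j: False}
  {u: True, x: False, l: False, j: False}
  {u: False, x: False, l: False, j: False}
  {j: True, x: True, l: True, u: True}


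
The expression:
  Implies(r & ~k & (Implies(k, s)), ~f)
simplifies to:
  k | ~f | ~r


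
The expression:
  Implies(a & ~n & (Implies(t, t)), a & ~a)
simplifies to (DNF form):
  n | ~a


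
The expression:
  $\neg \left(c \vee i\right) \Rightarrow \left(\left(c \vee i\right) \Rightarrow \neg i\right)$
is always true.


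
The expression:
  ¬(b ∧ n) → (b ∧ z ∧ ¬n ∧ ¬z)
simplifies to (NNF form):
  b ∧ n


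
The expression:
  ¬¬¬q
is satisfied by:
  {q: False}


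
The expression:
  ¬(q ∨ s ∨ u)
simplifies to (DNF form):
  ¬q ∧ ¬s ∧ ¬u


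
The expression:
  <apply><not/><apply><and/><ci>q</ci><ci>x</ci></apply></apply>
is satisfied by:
  {q: False, x: False}
  {x: True, q: False}
  {q: True, x: False}


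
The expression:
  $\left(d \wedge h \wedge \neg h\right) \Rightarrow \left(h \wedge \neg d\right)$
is always true.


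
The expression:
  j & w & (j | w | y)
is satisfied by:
  {j: True, w: True}


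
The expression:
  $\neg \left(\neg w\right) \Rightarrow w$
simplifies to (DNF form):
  $\text{True}$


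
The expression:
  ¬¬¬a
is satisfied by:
  {a: False}


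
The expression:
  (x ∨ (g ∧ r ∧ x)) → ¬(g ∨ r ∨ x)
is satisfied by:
  {x: False}


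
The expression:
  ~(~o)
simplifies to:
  o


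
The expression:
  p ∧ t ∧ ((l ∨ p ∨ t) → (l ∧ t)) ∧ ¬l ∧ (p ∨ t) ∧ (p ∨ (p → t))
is never true.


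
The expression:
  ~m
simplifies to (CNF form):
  ~m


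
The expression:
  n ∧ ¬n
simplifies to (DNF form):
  False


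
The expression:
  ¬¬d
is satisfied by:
  {d: True}


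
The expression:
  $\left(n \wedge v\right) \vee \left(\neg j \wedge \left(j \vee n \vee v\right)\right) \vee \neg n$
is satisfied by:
  {v: True, n: False, j: False}
  {v: False, n: False, j: False}
  {j: True, v: True, n: False}
  {j: True, v: False, n: False}
  {n: True, v: True, j: False}
  {n: True, v: False, j: False}
  {n: True, j: True, v: True}


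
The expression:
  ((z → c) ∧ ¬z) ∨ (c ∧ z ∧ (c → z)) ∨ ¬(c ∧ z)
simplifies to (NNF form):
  True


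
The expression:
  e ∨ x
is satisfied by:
  {x: True, e: True}
  {x: True, e: False}
  {e: True, x: False}


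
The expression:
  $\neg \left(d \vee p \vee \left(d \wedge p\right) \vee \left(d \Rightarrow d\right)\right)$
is never true.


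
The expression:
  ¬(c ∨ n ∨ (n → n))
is never true.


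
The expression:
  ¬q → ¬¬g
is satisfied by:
  {q: True, g: True}
  {q: True, g: False}
  {g: True, q: False}


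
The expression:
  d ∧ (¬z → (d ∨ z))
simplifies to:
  d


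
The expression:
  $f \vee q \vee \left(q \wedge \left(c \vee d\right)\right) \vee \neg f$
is always true.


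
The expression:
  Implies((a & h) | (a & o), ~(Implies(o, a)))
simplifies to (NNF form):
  ~a | (~h & ~o)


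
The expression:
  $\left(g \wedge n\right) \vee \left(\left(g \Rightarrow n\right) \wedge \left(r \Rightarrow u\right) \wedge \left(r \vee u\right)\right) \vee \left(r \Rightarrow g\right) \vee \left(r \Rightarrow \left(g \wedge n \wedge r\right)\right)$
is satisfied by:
  {g: True, u: True, r: False}
  {g: True, u: False, r: False}
  {u: True, g: False, r: False}
  {g: False, u: False, r: False}
  {r: True, g: True, u: True}
  {r: True, g: True, u: False}
  {r: True, u: True, g: False}


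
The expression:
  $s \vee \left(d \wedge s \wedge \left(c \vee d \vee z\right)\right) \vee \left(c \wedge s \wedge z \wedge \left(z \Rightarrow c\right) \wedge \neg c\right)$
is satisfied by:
  {s: True}


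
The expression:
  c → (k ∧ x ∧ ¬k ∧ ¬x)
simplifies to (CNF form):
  ¬c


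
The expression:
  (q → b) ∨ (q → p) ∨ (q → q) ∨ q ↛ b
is always true.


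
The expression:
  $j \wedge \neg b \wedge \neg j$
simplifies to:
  $\text{False}$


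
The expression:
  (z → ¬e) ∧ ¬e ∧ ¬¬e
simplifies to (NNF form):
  False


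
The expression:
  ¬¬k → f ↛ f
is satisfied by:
  {k: False}


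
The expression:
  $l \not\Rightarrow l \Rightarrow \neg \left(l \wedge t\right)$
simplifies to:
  $\text{True}$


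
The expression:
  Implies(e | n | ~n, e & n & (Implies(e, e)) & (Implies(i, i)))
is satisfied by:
  {e: True, n: True}


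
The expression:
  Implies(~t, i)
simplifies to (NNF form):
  i | t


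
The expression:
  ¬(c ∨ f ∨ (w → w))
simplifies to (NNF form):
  False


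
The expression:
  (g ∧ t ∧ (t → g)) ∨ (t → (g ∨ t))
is always true.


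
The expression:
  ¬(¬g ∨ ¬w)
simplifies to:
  g ∧ w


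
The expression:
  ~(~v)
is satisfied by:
  {v: True}


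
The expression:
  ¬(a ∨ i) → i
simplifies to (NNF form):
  a ∨ i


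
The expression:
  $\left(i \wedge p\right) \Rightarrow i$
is always true.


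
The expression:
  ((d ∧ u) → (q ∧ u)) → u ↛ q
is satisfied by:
  {u: True, q: False}


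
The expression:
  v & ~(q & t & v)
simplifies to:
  v & (~q | ~t)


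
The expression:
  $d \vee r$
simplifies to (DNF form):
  $d \vee r$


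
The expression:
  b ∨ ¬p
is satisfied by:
  {b: True, p: False}
  {p: False, b: False}
  {p: True, b: True}


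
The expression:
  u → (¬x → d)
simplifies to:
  d ∨ x ∨ ¬u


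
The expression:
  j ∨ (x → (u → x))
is always true.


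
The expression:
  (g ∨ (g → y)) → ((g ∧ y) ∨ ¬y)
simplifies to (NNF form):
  g ∨ ¬y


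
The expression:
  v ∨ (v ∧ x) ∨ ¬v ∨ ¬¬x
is always true.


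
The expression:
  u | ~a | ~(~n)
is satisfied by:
  {n: True, u: True, a: False}
  {n: True, u: False, a: False}
  {u: True, n: False, a: False}
  {n: False, u: False, a: False}
  {n: True, a: True, u: True}
  {n: True, a: True, u: False}
  {a: True, u: True, n: False}


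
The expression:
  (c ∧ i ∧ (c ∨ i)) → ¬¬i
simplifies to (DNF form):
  True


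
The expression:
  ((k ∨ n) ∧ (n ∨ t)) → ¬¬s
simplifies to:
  s ∨ (¬k ∧ ¬n) ∨ (¬n ∧ ¬t)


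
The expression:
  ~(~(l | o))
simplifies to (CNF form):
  l | o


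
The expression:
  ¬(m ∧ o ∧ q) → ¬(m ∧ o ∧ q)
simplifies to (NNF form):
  True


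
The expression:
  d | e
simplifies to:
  d | e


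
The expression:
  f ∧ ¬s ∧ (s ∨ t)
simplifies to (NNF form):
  f ∧ t ∧ ¬s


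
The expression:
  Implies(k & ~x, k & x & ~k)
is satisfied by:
  {x: True, k: False}
  {k: False, x: False}
  {k: True, x: True}


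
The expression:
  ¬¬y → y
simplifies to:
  True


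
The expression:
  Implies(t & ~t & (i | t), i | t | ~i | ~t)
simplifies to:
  True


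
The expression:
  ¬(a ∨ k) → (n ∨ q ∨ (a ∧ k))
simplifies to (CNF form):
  a ∨ k ∨ n ∨ q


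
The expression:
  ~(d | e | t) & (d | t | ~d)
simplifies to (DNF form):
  ~d & ~e & ~t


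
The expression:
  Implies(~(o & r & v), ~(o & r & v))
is always true.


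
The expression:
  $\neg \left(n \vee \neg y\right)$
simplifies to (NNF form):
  $y \wedge \neg n$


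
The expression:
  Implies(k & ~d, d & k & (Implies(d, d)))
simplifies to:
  d | ~k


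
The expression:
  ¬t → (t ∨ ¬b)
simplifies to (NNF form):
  t ∨ ¬b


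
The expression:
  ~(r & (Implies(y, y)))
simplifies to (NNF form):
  ~r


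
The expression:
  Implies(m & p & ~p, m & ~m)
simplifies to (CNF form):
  True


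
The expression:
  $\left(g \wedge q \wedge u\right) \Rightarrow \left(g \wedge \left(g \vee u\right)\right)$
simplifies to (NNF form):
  $\text{True}$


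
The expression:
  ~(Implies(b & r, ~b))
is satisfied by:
  {r: True, b: True}


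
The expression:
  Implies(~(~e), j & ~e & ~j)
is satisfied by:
  {e: False}


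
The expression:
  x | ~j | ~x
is always true.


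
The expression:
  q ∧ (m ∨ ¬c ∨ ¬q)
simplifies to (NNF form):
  q ∧ (m ∨ ¬c)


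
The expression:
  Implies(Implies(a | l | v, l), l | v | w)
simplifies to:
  a | l | v | w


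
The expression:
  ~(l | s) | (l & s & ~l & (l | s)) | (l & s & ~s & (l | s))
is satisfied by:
  {l: False, s: False}


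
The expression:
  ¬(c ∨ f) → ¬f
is always true.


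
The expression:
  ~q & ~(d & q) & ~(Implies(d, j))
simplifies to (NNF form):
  d & ~j & ~q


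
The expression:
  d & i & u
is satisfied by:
  {i: True, u: True, d: True}


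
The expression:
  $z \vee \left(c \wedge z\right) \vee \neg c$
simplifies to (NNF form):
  $z \vee \neg c$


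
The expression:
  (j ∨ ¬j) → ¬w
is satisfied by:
  {w: False}


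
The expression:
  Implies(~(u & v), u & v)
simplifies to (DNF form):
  u & v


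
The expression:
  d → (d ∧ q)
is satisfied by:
  {q: True, d: False}
  {d: False, q: False}
  {d: True, q: True}


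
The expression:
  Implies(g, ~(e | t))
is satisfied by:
  {e: False, g: False, t: False}
  {t: True, e: False, g: False}
  {e: True, t: False, g: False}
  {t: True, e: True, g: False}
  {g: True, t: False, e: False}


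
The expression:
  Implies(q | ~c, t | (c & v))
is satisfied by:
  {t: True, c: True, v: True, q: False}
  {t: True, c: True, v: False, q: False}
  {q: True, t: True, c: True, v: True}
  {q: True, t: True, c: True, v: False}
  {t: True, v: True, c: False, q: False}
  {t: True, v: False, c: False, q: False}
  {t: True, q: True, v: True, c: False}
  {t: True, q: True, v: False, c: False}
  {c: True, v: True, t: False, q: False}
  {c: True, t: False, v: False, q: False}
  {q: True, c: True, v: True, t: False}


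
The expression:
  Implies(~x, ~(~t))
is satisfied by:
  {x: True, t: True}
  {x: True, t: False}
  {t: True, x: False}


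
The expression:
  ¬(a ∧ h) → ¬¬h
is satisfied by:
  {h: True}


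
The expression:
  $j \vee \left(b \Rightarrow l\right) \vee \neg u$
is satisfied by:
  {j: True, l: True, u: False, b: False}
  {j: True, u: False, l: False, b: False}
  {l: True, j: False, u: False, b: False}
  {j: False, u: False, l: False, b: False}
  {b: True, j: True, l: True, u: False}
  {b: True, j: True, u: False, l: False}
  {b: True, l: True, j: False, u: False}
  {b: True, j: False, u: False, l: False}
  {j: True, u: True, l: True, b: False}
  {j: True, u: True, b: False, l: False}
  {u: True, l: True, b: False, j: False}
  {u: True, b: False, l: False, j: False}
  {j: True, u: True, b: True, l: True}
  {j: True, u: True, b: True, l: False}
  {u: True, b: True, l: True, j: False}


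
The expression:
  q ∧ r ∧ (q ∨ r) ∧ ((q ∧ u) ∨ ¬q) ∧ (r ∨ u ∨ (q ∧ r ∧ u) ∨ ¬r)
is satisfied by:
  {r: True, u: True, q: True}


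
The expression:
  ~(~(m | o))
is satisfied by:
  {o: True, m: True}
  {o: True, m: False}
  {m: True, o: False}


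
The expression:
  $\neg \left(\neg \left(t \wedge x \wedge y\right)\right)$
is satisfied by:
  {t: True, x: True, y: True}


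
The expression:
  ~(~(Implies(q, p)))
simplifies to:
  p | ~q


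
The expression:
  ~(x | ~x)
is never true.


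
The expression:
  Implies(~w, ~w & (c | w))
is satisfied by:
  {c: True, w: True}
  {c: True, w: False}
  {w: True, c: False}


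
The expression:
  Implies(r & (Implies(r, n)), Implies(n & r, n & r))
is always true.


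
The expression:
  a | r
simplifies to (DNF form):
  a | r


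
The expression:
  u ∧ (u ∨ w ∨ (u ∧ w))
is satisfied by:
  {u: True}


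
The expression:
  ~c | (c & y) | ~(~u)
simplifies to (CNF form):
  u | y | ~c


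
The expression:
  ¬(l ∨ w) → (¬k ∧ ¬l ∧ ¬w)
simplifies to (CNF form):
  l ∨ w ∨ ¬k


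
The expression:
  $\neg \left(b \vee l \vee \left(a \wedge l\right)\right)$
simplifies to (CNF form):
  $\neg b \wedge \neg l$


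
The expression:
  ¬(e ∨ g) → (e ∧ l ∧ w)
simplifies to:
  e ∨ g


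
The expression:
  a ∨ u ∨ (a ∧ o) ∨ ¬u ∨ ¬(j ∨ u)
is always true.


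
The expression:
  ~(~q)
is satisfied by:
  {q: True}


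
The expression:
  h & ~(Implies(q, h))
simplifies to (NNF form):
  False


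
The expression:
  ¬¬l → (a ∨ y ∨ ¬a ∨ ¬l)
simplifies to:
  True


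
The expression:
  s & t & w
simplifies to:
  s & t & w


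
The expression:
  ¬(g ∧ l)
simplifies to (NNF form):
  ¬g ∨ ¬l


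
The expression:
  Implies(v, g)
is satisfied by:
  {g: True, v: False}
  {v: False, g: False}
  {v: True, g: True}


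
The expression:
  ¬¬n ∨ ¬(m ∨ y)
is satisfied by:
  {n: True, m: False, y: False}
  {n: True, y: True, m: False}
  {n: True, m: True, y: False}
  {n: True, y: True, m: True}
  {y: False, m: False, n: False}


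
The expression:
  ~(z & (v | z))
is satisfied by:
  {z: False}


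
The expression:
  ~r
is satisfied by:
  {r: False}


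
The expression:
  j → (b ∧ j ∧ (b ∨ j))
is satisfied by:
  {b: True, j: False}
  {j: False, b: False}
  {j: True, b: True}


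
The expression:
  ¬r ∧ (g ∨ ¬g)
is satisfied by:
  {r: False}


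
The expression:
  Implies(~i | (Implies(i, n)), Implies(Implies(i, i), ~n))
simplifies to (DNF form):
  ~n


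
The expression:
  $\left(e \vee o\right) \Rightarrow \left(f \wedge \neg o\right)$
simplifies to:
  $\neg o \wedge \left(f \vee \neg e\right)$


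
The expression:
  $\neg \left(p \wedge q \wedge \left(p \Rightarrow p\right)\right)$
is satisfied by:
  {p: False, q: False}
  {q: True, p: False}
  {p: True, q: False}


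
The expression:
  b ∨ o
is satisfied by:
  {b: True, o: True}
  {b: True, o: False}
  {o: True, b: False}


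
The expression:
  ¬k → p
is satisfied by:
  {k: True, p: True}
  {k: True, p: False}
  {p: True, k: False}


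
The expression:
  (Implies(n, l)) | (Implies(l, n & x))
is always true.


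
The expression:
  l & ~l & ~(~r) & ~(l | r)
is never true.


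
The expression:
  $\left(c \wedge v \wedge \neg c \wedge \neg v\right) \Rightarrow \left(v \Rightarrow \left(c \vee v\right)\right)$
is always true.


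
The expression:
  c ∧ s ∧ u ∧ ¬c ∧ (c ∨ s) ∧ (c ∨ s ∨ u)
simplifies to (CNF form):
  False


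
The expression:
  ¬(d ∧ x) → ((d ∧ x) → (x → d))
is always true.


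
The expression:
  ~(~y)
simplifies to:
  y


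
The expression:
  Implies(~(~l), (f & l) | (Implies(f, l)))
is always true.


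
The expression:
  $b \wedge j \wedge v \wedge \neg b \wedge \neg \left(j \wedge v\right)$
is never true.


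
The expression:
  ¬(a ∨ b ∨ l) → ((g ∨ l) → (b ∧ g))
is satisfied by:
  {a: True, b: True, l: True, g: False}
  {a: True, b: True, g: False, l: False}
  {a: True, l: True, g: False, b: False}
  {a: True, g: False, l: False, b: False}
  {b: True, l: True, g: False, a: False}
  {b: True, g: False, l: False, a: False}
  {l: True, b: False, g: False, a: False}
  {b: False, g: False, l: False, a: False}
  {b: True, a: True, g: True, l: True}
  {b: True, a: True, g: True, l: False}
  {a: True, g: True, l: True, b: False}
  {a: True, g: True, b: False, l: False}
  {l: True, g: True, b: True, a: False}
  {g: True, b: True, a: False, l: False}
  {g: True, l: True, a: False, b: False}


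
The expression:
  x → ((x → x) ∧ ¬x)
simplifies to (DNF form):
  ¬x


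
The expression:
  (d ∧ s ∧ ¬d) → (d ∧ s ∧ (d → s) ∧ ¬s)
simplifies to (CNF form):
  True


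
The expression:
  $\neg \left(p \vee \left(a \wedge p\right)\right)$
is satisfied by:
  {p: False}


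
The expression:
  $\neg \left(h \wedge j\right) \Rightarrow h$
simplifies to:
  $h$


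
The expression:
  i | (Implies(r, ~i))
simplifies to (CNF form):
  True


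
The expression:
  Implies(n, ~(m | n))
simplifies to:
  ~n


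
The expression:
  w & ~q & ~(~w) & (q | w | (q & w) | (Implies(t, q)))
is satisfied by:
  {w: True, q: False}


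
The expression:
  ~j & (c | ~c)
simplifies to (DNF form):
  ~j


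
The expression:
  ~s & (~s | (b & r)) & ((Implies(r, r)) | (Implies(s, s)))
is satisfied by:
  {s: False}


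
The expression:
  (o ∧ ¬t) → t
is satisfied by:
  {t: True, o: False}
  {o: False, t: False}
  {o: True, t: True}


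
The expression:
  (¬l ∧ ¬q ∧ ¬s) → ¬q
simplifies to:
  True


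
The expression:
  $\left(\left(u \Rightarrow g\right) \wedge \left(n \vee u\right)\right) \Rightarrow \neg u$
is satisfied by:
  {g: False, u: False}
  {u: True, g: False}
  {g: True, u: False}


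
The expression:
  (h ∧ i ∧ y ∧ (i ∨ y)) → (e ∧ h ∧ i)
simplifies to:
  e ∨ ¬h ∨ ¬i ∨ ¬y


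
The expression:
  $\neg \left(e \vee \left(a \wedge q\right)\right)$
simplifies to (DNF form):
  $\left(\neg a \wedge \neg e\right) \vee \left(\neg e \wedge \neg q\right)$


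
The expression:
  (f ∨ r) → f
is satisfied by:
  {f: True, r: False}
  {r: False, f: False}
  {r: True, f: True}


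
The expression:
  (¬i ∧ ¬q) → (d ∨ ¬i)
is always true.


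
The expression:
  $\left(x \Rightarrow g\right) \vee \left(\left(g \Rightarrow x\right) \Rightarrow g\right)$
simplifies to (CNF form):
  $g \vee \neg x$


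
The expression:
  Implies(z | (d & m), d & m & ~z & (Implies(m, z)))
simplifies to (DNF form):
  (~d & ~z) | (~m & ~z)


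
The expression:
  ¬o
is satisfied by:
  {o: False}


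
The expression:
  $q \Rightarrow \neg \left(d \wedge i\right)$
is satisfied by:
  {q: False, d: False, i: False}
  {i: True, q: False, d: False}
  {d: True, q: False, i: False}
  {i: True, d: True, q: False}
  {q: True, i: False, d: False}
  {i: True, q: True, d: False}
  {d: True, q: True, i: False}


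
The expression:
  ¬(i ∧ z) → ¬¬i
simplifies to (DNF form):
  i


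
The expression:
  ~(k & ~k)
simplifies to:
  True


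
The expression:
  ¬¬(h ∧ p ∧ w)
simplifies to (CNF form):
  h ∧ p ∧ w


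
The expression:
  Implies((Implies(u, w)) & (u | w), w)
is always true.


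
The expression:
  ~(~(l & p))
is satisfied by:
  {p: True, l: True}


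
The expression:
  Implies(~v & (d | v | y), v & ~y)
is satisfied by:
  {v: True, y: False, d: False}
  {d: True, v: True, y: False}
  {v: True, y: True, d: False}
  {d: True, v: True, y: True}
  {d: False, y: False, v: False}


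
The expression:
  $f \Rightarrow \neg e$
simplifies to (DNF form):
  $\neg e \vee \neg f$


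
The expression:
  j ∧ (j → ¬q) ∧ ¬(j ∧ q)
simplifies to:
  j ∧ ¬q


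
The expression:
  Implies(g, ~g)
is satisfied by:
  {g: False}


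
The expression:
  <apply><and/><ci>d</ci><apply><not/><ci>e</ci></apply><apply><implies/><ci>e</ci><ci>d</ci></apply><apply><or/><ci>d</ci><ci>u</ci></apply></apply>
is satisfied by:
  {d: True, e: False}


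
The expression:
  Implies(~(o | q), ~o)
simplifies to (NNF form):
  True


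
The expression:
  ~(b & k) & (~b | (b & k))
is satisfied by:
  {b: False}


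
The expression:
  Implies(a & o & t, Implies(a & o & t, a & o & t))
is always true.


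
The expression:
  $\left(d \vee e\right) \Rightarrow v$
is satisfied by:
  {v: True, e: False, d: False}
  {d: True, v: True, e: False}
  {v: True, e: True, d: False}
  {d: True, v: True, e: True}
  {d: False, e: False, v: False}


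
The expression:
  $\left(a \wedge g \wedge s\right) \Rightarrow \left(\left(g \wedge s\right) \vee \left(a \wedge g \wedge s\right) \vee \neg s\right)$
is always true.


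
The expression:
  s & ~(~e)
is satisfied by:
  {e: True, s: True}


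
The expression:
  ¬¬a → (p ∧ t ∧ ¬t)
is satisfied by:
  {a: False}


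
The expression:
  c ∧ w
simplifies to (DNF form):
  c ∧ w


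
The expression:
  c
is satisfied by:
  {c: True}


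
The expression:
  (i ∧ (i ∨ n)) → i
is always true.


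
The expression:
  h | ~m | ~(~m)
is always true.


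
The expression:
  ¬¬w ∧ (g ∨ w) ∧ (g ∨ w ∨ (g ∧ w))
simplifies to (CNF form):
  w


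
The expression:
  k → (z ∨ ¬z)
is always true.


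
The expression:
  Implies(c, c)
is always true.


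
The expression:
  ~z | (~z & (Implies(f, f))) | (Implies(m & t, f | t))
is always true.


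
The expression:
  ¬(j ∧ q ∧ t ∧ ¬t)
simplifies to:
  True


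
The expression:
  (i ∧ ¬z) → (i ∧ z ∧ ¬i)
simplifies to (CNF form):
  z ∨ ¬i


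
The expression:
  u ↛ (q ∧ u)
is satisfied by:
  {u: True, q: False}


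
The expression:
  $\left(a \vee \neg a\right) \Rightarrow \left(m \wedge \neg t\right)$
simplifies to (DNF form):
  $m \wedge \neg t$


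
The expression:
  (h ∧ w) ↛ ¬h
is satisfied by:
  {h: True, w: True}


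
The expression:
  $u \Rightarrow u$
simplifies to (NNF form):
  $\text{True}$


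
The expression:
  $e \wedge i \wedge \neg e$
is never true.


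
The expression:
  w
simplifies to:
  w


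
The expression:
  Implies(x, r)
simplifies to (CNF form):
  r | ~x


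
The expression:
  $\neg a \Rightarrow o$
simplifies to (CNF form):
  $a \vee o$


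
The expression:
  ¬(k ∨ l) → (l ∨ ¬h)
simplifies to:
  k ∨ l ∨ ¬h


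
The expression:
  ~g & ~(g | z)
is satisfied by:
  {g: False, z: False}


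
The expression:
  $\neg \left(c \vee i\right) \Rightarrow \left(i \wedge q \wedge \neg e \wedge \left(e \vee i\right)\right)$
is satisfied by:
  {i: True, c: True}
  {i: True, c: False}
  {c: True, i: False}


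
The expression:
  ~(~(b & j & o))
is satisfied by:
  {j: True, b: True, o: True}


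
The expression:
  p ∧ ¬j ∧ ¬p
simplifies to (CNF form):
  False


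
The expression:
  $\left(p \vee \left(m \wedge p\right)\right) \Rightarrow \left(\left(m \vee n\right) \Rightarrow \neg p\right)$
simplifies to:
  $\left(\neg m \wedge \neg n\right) \vee \neg p$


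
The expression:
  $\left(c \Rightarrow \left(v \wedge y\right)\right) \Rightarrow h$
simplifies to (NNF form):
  $h \vee \left(c \wedge \neg v\right) \vee \left(c \wedge \neg y\right)$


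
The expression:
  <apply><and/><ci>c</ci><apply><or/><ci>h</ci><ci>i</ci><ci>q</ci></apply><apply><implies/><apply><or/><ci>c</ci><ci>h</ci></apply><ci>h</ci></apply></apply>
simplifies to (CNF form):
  <apply><and/><ci>c</ci><ci>h</ci></apply>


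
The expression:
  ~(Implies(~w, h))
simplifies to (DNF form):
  ~h & ~w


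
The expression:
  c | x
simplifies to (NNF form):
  c | x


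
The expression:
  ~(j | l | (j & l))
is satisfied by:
  {l: False, j: False}


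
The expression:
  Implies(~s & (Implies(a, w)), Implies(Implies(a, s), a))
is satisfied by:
  {a: True, s: True}
  {a: True, s: False}
  {s: True, a: False}


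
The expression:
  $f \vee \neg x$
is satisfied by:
  {f: True, x: False}
  {x: False, f: False}
  {x: True, f: True}


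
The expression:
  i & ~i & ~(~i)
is never true.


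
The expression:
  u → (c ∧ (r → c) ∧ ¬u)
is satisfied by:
  {u: False}


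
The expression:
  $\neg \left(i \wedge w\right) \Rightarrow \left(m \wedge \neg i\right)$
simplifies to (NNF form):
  $\left(i \wedge w\right) \vee \left(m \wedge \neg i\right)$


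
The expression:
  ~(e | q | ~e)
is never true.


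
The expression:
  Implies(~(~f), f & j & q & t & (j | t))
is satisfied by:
  {j: True, t: True, q: True, f: False}
  {j: True, t: True, q: False, f: False}
  {j: True, q: True, t: False, f: False}
  {j: True, q: False, t: False, f: False}
  {t: True, q: True, j: False, f: False}
  {t: True, q: False, j: False, f: False}
  {q: True, j: False, t: False, f: False}
  {q: False, j: False, t: False, f: False}
  {f: True, j: True, t: True, q: True}


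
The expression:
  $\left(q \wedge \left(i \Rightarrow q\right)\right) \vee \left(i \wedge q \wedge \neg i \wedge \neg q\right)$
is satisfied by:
  {q: True}


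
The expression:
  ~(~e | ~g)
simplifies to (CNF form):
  e & g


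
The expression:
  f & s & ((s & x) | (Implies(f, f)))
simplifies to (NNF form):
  f & s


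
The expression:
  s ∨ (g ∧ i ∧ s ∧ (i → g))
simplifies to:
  s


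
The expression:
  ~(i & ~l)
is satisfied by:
  {l: True, i: False}
  {i: False, l: False}
  {i: True, l: True}


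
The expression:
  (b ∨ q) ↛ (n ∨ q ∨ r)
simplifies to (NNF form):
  b ∧ ¬n ∧ ¬q ∧ ¬r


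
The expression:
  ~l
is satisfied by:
  {l: False}


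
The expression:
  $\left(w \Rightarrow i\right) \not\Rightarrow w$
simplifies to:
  $\neg w$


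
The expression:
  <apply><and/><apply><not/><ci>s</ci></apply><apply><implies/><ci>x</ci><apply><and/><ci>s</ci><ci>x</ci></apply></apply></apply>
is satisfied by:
  {x: False, s: False}


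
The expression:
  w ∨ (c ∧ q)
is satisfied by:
  {c: True, w: True, q: True}
  {c: True, w: True, q: False}
  {w: True, q: True, c: False}
  {w: True, q: False, c: False}
  {c: True, q: True, w: False}


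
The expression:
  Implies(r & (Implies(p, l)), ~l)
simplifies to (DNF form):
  ~l | ~r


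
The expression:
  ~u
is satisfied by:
  {u: False}


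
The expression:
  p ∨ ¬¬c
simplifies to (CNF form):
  c ∨ p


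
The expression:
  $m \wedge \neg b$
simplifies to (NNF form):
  $m \wedge \neg b$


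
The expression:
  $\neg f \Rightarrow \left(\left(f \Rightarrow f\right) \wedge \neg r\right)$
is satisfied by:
  {f: True, r: False}
  {r: False, f: False}
  {r: True, f: True}


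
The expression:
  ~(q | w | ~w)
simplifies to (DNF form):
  False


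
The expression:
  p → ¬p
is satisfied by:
  {p: False}


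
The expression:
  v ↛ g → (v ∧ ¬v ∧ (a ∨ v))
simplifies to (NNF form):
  g ∨ ¬v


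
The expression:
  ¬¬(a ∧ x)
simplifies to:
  a ∧ x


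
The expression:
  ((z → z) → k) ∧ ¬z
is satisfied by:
  {k: True, z: False}


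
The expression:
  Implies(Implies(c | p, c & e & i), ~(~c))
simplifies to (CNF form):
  c | p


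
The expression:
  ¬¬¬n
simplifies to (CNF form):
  ¬n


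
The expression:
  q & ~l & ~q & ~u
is never true.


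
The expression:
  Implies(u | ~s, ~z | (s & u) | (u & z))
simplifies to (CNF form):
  s | u | ~z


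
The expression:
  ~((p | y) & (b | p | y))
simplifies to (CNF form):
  ~p & ~y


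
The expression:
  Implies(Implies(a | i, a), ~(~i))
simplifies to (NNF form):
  i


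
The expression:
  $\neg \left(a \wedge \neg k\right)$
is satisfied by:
  {k: True, a: False}
  {a: False, k: False}
  {a: True, k: True}


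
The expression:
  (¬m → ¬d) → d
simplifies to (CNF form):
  d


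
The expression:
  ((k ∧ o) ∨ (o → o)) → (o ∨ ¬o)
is always true.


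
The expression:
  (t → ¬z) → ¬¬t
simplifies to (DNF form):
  t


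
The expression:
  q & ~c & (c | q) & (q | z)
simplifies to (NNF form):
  q & ~c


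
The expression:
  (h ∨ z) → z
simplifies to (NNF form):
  z ∨ ¬h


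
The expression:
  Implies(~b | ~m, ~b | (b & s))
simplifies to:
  m | s | ~b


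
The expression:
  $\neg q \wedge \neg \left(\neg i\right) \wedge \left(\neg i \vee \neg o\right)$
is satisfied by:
  {i: True, q: False, o: False}


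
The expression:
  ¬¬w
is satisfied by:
  {w: True}


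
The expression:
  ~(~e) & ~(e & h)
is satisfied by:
  {e: True, h: False}


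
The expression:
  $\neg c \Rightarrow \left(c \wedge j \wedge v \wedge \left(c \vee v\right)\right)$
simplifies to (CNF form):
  $c$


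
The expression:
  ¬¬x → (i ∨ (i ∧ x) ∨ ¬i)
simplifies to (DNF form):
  True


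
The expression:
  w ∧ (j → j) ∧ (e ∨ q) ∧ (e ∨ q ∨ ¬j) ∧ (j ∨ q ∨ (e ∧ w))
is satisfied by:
  {w: True, q: True, e: True}
  {w: True, q: True, e: False}
  {w: True, e: True, q: False}


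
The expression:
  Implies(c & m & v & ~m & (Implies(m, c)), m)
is always true.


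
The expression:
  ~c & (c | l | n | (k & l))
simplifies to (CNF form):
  ~c & (l | n)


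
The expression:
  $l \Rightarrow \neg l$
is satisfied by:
  {l: False}


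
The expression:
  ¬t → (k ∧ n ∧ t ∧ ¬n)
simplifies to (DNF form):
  t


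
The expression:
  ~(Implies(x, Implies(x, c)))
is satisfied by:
  {x: True, c: False}


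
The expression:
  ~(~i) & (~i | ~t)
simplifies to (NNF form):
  i & ~t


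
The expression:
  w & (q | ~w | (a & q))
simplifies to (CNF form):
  q & w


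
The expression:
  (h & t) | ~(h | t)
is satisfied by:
  {h: False, t: False}
  {t: True, h: True}


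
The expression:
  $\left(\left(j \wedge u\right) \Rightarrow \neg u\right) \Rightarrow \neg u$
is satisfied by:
  {j: True, u: False}
  {u: False, j: False}
  {u: True, j: True}


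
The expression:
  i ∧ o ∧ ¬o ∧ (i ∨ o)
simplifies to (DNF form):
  False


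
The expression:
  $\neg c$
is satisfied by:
  {c: False}


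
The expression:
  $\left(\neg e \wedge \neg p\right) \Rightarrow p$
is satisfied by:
  {e: True, p: True}
  {e: True, p: False}
  {p: True, e: False}


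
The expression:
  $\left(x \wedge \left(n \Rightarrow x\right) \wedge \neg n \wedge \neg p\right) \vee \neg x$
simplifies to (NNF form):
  $\left(\neg n \wedge \neg p\right) \vee \neg x$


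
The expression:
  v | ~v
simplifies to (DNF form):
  True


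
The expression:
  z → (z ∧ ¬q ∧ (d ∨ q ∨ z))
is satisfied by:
  {q: False, z: False}
  {z: True, q: False}
  {q: True, z: False}


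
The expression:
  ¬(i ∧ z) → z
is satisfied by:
  {z: True}


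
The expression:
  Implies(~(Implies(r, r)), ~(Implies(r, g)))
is always true.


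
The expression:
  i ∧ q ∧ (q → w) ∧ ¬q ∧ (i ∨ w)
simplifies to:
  False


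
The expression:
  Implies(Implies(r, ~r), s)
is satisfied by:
  {r: True, s: True}
  {r: True, s: False}
  {s: True, r: False}


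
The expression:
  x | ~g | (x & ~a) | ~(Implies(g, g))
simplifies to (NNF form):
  x | ~g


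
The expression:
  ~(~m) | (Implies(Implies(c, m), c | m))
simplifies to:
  c | m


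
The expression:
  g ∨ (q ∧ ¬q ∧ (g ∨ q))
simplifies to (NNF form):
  g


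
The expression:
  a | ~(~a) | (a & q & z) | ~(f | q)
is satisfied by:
  {a: True, q: False, f: False}
  {f: True, a: True, q: False}
  {a: True, q: True, f: False}
  {f: True, a: True, q: True}
  {f: False, q: False, a: False}


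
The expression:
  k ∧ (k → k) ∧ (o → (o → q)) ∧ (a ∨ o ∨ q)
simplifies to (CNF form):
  k ∧ (a ∨ q) ∧ (q ∨ ¬o)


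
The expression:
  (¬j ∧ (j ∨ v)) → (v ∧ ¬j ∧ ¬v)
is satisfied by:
  {j: True, v: False}
  {v: False, j: False}
  {v: True, j: True}


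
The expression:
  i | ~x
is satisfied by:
  {i: True, x: False}
  {x: False, i: False}
  {x: True, i: True}


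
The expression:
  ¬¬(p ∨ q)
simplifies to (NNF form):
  p ∨ q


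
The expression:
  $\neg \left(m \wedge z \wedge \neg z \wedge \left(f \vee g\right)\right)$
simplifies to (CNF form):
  $\text{True}$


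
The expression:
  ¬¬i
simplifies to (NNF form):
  i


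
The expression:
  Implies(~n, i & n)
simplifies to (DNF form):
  n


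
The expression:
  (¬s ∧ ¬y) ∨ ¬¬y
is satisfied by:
  {y: True, s: False}
  {s: False, y: False}
  {s: True, y: True}


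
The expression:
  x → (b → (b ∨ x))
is always true.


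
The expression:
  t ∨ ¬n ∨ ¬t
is always true.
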